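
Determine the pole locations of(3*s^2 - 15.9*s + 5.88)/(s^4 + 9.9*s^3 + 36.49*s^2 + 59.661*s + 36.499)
Set denominator = 0: s^4 + 9.9*s^3 + 36.49*s^2 + 59.661*s + 36.499 = (s + 3.4)(s + 1.9)(s^2 + 4.6*s + 5.65) = 0 → Poles: -1.9, -2.3 + 0.6j, -2.3 - 0.6j, -3.4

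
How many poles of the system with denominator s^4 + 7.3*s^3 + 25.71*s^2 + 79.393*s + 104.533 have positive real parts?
s^4 + 7.3*s^3 + 25.71*s^2 + 79.393*s + 104.533 = (s + 2.2)(s + 4.3)(s^2 + 0.8*s + 11.05). Poles: -0.4 + 3.3j, -0.4 - 3.3j, -2.2, -4.3. RHP poles (Re>0): 0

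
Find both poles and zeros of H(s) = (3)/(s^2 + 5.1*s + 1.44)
Set denominator = 0: s^2 + 5.1*s + 1.44 = (s + 4.8)(s + 0.3) = 0 → Poles: -0.3, -4.8
Numerator is a nonzero constant (3) → Zeros: none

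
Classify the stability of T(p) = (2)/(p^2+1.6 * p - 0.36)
Denominator: p^2 + 1.6*p - 0.36 = (p - 0.2)(p + 1.8). Poles: -1.8, 0.2. Unstable (1 pole(s) in RHP)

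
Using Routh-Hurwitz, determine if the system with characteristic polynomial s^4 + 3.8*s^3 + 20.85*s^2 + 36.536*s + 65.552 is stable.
Routh array:
s^4: [1, 20.85, 65.552]; s^3: [3.8, 36.536]; s^2: [11.2353, 65.552]; s^1: [14.3649]; s^0: [65.552]
First column: [1, 3.8, 11.2353, 14.3649, 65.552]. Sign changes = 0.
Yes, stable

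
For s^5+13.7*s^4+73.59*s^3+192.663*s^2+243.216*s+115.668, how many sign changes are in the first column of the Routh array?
Routh array:
s^5: [1, 73.59, 243.216]; s^4: [13.7, 192.663, 115.668]; s^3: [59.527, 234.773]; s^2: [138.631, 115.668]; s^1: [185.106]; s^0: [115.668]
First column: [1, 13.7, 59.527, 138.631, 185.106, 115.668]. Sign changes = 0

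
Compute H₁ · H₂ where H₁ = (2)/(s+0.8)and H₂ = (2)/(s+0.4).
Series: H = H₁ · H₂ = (n₁·n₂)/(d₁·d₂).
Num: n₁·n₂ = 4. Den: d₁·d₂ = s^2 + 1.2*s + 0.32.
H(s) = (4)/(s^2 + 1.2*s + 0.32)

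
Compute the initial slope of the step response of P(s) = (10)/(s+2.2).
IVT: y'(0⁺) = lim_{s→∞} s²·Y(s) = lim_{s→∞} s·P(s).
deg(num) = 0, deg(den) = 1, relative degree = 1, so s·P(s) → (leading num)/(leading den) = 10/1 = 10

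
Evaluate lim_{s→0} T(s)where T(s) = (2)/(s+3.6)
DC gain = T(0) = num(0)/den(0) = 2/3.6 = 0.5556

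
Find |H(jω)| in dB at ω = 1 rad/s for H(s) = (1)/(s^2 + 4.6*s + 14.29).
Substitute s = j*1: H(j1) = 0.0671945 - 0.0232577j.
|H(j1)| = sqrt(Re² + Im²) = 0.07111.
20*log₁₀(0.07111) = -22.96 dB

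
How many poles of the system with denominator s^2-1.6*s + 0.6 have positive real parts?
s^2 - 1.6*s + 0.6 = (s - 0.6)(s - 1). Poles: 0.6, 1. RHP poles (Re>0): 2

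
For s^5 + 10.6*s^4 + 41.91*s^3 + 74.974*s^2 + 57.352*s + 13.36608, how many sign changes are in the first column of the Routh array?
Routh array:
s^5: [1, 41.91, 57.352]; s^4: [10.6, 74.974, 13.36608]; s^3: [34.837, 56.091]; s^2: [57.9069, 13.36608]; s^1: [48.05]; s^0: [13.36608]
First column: [1, 10.6, 34.837, 57.9069, 48.05, 13.36608]. Sign changes = 0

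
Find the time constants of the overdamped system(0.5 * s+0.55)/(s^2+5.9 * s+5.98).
Overdamped: real poles at -1.3, -4.6. τ = -1/pole → τ₁ = 0.7692, τ₂ = 0.2174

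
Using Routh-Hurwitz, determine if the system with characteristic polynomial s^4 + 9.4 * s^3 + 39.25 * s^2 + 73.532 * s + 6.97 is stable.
Routh array:
s^4: [1, 39.25, 6.97]; s^3: [9.4, 73.532]; s^2: [31.4274, 6.97]; s^1: [71.4473]; s^0: [6.97]
First column: [1, 9.4, 31.4274, 71.4473, 6.97]. Sign changes = 0.
Yes, stable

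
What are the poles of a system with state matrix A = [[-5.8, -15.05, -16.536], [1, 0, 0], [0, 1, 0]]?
Eigenvalues solve det(λI - A) = 0.
Characteristic polynomial: λ^3 + 5.8*λ^2 + 15.05*λ + 16.536 = 0.
Factor: (λ + 2.4)(λ^2 + 3.4*λ + 6.89) = 0.
Roots: -1.7 + 2j, -1.7 - 2j, -2.4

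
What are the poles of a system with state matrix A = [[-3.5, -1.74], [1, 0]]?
Eigenvalues solve det(λI - A) = 0.
Characteristic polynomial: λ^2 + 3.5*λ + 1.74 = 0.
Factor: (λ + 0.6)(λ + 2.9) = 0.
Roots: -0.6, -2.9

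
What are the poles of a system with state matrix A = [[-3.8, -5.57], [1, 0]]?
Eigenvalues solve det(λI - A) = 0.
Characteristic polynomial: λ^2 + 3.8*λ + 5.57 = 0.
Roots: -1.9 + 1.4j, -1.9 - 1.4j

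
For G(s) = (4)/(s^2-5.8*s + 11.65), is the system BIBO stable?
Denominator: s^2 - 5.8*s + 11.65. Poles: 2.9 + 1.8j, 2.9 - 1.8j. All Re(p)<0: No (unstable)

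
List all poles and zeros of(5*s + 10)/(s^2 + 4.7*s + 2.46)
Set denominator = 0: s^2 + 4.7*s + 2.46 = (s + 4.1)(s + 0.6) = 0 → Poles: -0.6, -4.1
Set numerator = 0: 5*s + 10 = 0 → Zeros: -2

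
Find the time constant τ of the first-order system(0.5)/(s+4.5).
First-order system: τ = -1/pole. Pole = -4.5. τ = -1/(-4.5) = 0.2222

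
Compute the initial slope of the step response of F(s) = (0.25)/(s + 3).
IVT: y'(0⁺) = lim_{s→∞} s²·Y(s) = lim_{s→∞} s·F(s).
deg(num) = 0, deg(den) = 1, relative degree = 1, so s·F(s) → (leading num)/(leading den) = 0.25/1 = 0.25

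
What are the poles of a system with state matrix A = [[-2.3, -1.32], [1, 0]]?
Eigenvalues solve det(λI - A) = 0.
Characteristic polynomial: λ^2 + 2.3*λ + 1.32 = 0.
Factor: (λ + 1.2)(λ + 1.1) = 0.
Roots: -1.1, -1.2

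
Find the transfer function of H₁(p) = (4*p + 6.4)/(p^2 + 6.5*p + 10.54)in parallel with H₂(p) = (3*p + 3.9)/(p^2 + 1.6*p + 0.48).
Parallel: H = H₁ + H₂ = (n₁·d₂ + n₂·d₁)/(d₁·d₂).
n₁·d₂ = 4*p^3 + 12.8*p^2 + 12.16*p + 3.072. n₂·d₁ = 3*p^3 + 23.4*p^2 + 56.97*p + 41.106. Sum = 7*p^3 + 36.2*p^2 + 69.13*p + 44.178. d₁·d₂ = p^4 + 8.1*p^3 + 21.42*p^2 + 19.984*p + 5.0592.
H(p) = (7*p^3 + 36.2*p^2 + 69.13*p + 44.178)/(p^4 + 8.1*p^3 + 21.42*p^2 + 19.984*p + 5.0592)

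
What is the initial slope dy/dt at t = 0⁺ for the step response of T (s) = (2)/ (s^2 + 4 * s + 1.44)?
IVT: y'(0⁺) = lim_{s→∞} s²·Y(s) = lim_{s→∞} s·T(s).
deg(num) = 0, deg(den) = 2, relative degree = 2 ≥ 2, so s·T(s) → 0. Initial slope = 0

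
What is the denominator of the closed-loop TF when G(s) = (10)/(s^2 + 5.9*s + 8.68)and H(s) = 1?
Characteristic poly = G_den * H_den + G_num * H_num = (s^2 + 5.9*s + 8.68) + (10) = s^2 + 5.9*s + 18.68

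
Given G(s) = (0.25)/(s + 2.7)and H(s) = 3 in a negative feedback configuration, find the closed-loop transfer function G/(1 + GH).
Closed-loop T = G/(1+GH).
Numerator: G_num * H_den = 0.25.
Denominator: G_den * H_den + G_num * H_num = (s + 2.7) + (0.75) = s + 3.45.
T(s) = (0.25)/(s + 3.45)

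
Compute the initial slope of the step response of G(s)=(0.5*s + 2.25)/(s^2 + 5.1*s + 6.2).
IVT: y'(0⁺) = lim_{s→∞} s²·Y(s) = lim_{s→∞} s·G(s).
deg(num) = 1, deg(den) = 2, relative degree = 1, so s·G(s) → (leading num)/(leading den) = 0.5/1 = 0.5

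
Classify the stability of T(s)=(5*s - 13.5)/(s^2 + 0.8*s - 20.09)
Denominator: s^2 + 0.8*s - 20.09 = (s - 4.1)(s + 4.9). Poles: -4.9, 4.1. Unstable (1 pole(s) in RHP)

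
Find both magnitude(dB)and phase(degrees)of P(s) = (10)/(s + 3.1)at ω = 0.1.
Substitute s = j*0.1: P(j0.1) = 3.22245 - 0.10395j.
|P| = 20*log₁₀(sqrt(Re²+Im²)) = 10.17 dB.
∠P = atan2(Im, Re) = -1.85°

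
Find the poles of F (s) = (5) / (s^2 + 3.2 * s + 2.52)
Set denominator = 0: s^2 + 3.2*s + 2.52 = (s + 1.4)(s + 1.8) = 0 → Poles: -1.4, -1.8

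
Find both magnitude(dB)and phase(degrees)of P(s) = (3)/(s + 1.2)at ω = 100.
Substitute s = j*100: P(j100) = 0.000359948 - 0.0299957j.
|P| = 20*log₁₀(sqrt(Re²+Im²)) = -30.46 dB.
∠P = atan2(Im, Re) = -89.31°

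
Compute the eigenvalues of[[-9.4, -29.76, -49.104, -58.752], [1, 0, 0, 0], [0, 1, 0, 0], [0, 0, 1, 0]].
Eigenvalues solve det(λI - A) = 0.
Characteristic polynomial: λ^4 + 9.4*λ^3 + 29.76*λ^2 + 49.104*λ + 58.752 = 0.
Factor: (λ + 3.4)(λ + 4.8)(λ^2 + 1.2*λ + 3.6) = 0.
Roots: -0.6 + 1.8j, -0.6 - 1.8j, -3.4, -4.8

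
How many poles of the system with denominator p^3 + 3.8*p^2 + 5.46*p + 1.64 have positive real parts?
p^3 + 3.8*p^2 + 5.46*p + 1.64 = (p + 0.4)(p^2 + 3.4*p + 4.1). Poles: -0.4, -1.7 + 1.1j, -1.7 - 1.1j. RHP poles (Re>0): 0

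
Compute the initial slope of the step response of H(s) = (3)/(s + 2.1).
IVT: y'(0⁺) = lim_{s→∞} s²·Y(s) = lim_{s→∞} s·H(s).
deg(num) = 0, deg(den) = 1, relative degree = 1, so s·H(s) → (leading num)/(leading den) = 3/1 = 3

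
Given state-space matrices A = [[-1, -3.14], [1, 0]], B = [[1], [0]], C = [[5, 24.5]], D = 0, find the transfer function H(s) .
H(s) = C(sI - A)⁻¹B + D.
Characteristic polynomial det(sI - A) = s^2 + s + 3.14.
Numerator from C·adj(sI-A)·B + D·det(sI-A) = 5*s + 24.5.
H(s) = (5*s + 24.5)/(s^2 + s + 3.14)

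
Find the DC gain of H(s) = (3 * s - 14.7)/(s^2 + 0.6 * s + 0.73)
DC gain = H(0) = num(0)/den(0) = -14.7/0.73 = -20.14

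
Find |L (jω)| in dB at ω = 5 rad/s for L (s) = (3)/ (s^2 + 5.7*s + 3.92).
Substitute s = j*5: L(j5) = -0.0503256 - 0.0680399j.
|L(j5)| = sqrt(Re² + Im²) = 0.08463.
20*log₁₀(0.08463) = -21.45 dB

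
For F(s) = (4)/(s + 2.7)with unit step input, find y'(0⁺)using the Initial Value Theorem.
IVT: y'(0⁺) = lim_{s→∞} s²·Y(s) = lim_{s→∞} s·F(s).
deg(num) = 0, deg(den) = 1, relative degree = 1, so s·F(s) → (leading num)/(leading den) = 4/1 = 4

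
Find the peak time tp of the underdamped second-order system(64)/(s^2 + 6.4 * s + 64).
Standard form: ωn²/(s²+2ζωn·s+ωn²) → ωn = 8, ζ = 0.4.
ωd = ωn·√(1-ζ²) = 8·√(1-0.4²) = 7.332.
tp = π/ωd = π/7.332 = 0.4285 s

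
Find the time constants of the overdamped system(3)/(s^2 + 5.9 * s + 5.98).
Overdamped: real poles at -1.3, -4.6. τ = -1/pole → τ₁ = 0.7692, τ₂ = 0.2174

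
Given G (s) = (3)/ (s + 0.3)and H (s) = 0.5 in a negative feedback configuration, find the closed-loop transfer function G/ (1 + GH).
Closed-loop T = G/(1+GH).
Numerator: G_num * H_den = 3.
Denominator: G_den * H_den + G_num * H_num = (s + 0.3) + (1.5) = s + 1.8.
T(s) = (3)/(s + 1.8)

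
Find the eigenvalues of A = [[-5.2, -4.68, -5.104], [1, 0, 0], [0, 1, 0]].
Eigenvalues solve det(λI - A) = 0.
Characteristic polynomial: λ^3 + 5.2*λ^2 + 4.68*λ + 5.104 = 0.
Factor: (λ + 4.4)(λ^2 + 0.8*λ + 1.16) = 0.
Roots: -0.4 + 1j, -0.4 - 1j, -4.4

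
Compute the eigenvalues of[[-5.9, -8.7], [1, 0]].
Eigenvalues solve det(λI - A) = 0.
Characteristic polynomial: λ^2 + 5.9*λ + 8.7 = 0.
Factor: (λ + 3)(λ + 2.9) = 0.
Roots: -2.9, -3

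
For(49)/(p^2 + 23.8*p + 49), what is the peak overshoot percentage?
Standard form: ωn²/(p²+2ζωn·p+ωn²) → ωn = 7, ζ = 1.7.
ζ ≥ 1, so the response is non-oscillatory: peak overshoot = 0%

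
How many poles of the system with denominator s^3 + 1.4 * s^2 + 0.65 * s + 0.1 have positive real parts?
s^3 + 1.4*s^2 + 0.65*s + 0.1 = (s + 0.5)(s + 0.5)(s + 0.4). Poles: -0.4, -0.5, -0.5. RHP poles (Re>0): 0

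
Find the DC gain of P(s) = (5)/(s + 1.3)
DC gain = P(0) = num(0)/den(0) = 5/1.3 = 3.846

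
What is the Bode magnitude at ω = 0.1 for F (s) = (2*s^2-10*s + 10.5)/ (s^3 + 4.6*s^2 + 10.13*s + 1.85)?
Substitute s = j*0.1: F(j0.1) = 4.18223 - 2.90045j.
|F(j0.1)| = sqrt(Re² + Im²) = 5.09.
20*log₁₀(5.09) = 14.13 dB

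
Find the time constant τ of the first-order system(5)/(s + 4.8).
First-order system: τ = -1/pole. Pole = -4.8. τ = -1/(-4.8) = 0.2083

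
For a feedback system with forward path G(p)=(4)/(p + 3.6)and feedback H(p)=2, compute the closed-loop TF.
Closed-loop T = G/(1+GH).
Numerator: G_num * H_den = 4.
Denominator: G_den * H_den + G_num * H_num = (p + 3.6) + (8) = p + 11.6.
T(p) = (4)/(p + 11.6)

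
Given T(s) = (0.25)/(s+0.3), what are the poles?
Set denominator = 0: s + 0.3 = 0 → Poles: -0.3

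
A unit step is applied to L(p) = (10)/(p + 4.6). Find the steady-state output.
FVT: lim_{t→∞} y(t) = lim_{p→0} p*Y(p) where Y(p) = L(p)/p.
= lim_{p→0} L(p) = L(0) = num(0)/den(0) = 10/4.6 = 2.174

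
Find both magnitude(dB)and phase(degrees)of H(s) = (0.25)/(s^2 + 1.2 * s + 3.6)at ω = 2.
Substitute s = j*2: H(j2) = -0.0168919 - 0.101351j.
|H| = 20*log₁₀(sqrt(Re²+Im²)) = -19.76 dB.
∠H = atan2(Im, Re) = -99.46°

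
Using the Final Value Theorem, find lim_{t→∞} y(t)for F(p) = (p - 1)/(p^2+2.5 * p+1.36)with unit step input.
FVT: lim_{t→∞} y(t) = lim_{p→0} p*Y(p) where Y(p) = F(p)/p.
= lim_{p→0} F(p) = F(0) = num(0)/den(0) = -1/1.36 = -0.7353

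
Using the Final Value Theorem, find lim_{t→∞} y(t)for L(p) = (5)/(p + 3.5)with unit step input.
FVT: lim_{t→∞} y(t) = lim_{p→0} p*Y(p) where Y(p) = L(p)/p.
= lim_{p→0} L(p) = L(0) = num(0)/den(0) = 5/3.5 = 1.429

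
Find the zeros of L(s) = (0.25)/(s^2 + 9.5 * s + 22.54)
Numerator is a nonzero constant (0.25) → Zeros: none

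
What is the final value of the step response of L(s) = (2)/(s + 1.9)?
FVT: lim_{t→∞} y(t) = lim_{s→0} s*Y(s) where Y(s) = L(s)/s.
= lim_{s→0} L(s) = L(0) = num(0)/den(0) = 2/1.9 = 1.053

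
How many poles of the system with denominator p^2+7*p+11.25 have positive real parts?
p^2 + 7*p + 11.25 = (p + 4.5)(p + 2.5). Poles: -2.5, -4.5. RHP poles (Re>0): 0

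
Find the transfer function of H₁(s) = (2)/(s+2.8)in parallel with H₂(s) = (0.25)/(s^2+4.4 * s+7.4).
Parallel: H = H₁ + H₂ = (n₁·d₂ + n₂·d₁)/(d₁·d₂).
n₁·d₂ = 2*s^2 + 8.8*s + 14.8. n₂·d₁ = 0.25*s + 0.7. Sum = 2*s^2 + 9.05*s + 15.5. d₁·d₂ = s^3 + 7.2*s^2 + 19.72*s + 20.72.
H(s) = (2*s^2 + 9.05*s + 15.5)/(s^3 + 7.2*s^2 + 19.72*s + 20.72)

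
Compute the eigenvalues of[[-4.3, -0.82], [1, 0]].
Eigenvalues solve det(λI - A) = 0.
Characteristic polynomial: λ^2 + 4.3*λ + 0.82 = 0.
Factor: (λ + 0.2)(λ + 4.1) = 0.
Roots: -0.2, -4.1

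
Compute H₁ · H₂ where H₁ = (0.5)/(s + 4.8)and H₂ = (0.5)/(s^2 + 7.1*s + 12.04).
Series: H = H₁ · H₂ = (n₁·n₂)/(d₁·d₂).
Num: n₁·n₂ = 0.25. Den: d₁·d₂ = s^3 + 11.9*s^2 + 46.12*s + 57.792.
H(s) = (0.25)/(s^3 + 11.9*s^2 + 46.12*s + 57.792)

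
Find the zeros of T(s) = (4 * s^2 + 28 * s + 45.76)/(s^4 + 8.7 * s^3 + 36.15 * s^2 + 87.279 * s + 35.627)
Set numerator = 0: 4*s^2 + 28*s + 45.76 = 4*(s + 2.6)(s + 4.4) = 0 → Zeros: -2.6, -4.4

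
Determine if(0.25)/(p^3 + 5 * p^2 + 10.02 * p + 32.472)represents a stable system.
Denominator: p^3 + 5*p^2 + 10.02*p + 32.472 = (p + 4.4)(p^2 + 0.6*p + 7.38). Poles: -0.3 + 2.7j, -0.3 - 2.7j, -4.4. All Re(p)<0: Yes (stable)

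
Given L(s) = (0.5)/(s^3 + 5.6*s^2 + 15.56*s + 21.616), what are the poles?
Set denominator = 0: s^3 + 5.6*s^2 + 15.56*s + 21.616 = (s + 2.8)(s^2 + 2.8*s + 7.72) = 0 → Poles: -1.4 + 2.4j, -1.4 - 2.4j, -2.8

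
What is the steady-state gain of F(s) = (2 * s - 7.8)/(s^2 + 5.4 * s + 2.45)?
DC gain = F(0) = num(0)/den(0) = -7.8/2.45 = -3.184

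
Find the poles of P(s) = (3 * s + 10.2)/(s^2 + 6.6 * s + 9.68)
Set denominator = 0: s^2 + 6.6*s + 9.68 = (s + 2.2)(s + 4.4) = 0 → Poles: -2.2, -4.4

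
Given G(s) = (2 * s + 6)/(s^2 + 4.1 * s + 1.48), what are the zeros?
Set numerator = 0: 2*s + 6 = 0 → Zeros: -3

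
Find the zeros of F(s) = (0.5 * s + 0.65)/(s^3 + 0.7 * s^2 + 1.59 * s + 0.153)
Set numerator = 0: 0.5*s + 0.65 = 0 → Zeros: -1.3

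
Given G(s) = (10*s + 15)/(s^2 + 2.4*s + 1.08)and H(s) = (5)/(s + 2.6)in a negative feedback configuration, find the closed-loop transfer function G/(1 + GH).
Closed-loop T = G/(1+GH).
Numerator: G_num * H_den = 10*s^2 + 41*s + 39.
Denominator: G_den * H_den + G_num * H_num = (s^3 + 5*s^2 + 7.32*s + 2.808) + (50*s + 75) = s^3 + 5*s^2 + 57.32*s + 77.808.
T(s) = (10*s^2 + 41*s + 39)/(s^3 + 5*s^2 + 57.32*s + 77.808)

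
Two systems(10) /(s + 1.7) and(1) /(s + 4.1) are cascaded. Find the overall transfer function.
Series: H = H₁ · H₂ = (n₁·n₂)/(d₁·d₂).
Num: n₁·n₂ = 10. Den: d₁·d₂ = s^2 + 5.8*s + 6.97.
H(s) = (10)/(s^2 + 5.8*s + 6.97)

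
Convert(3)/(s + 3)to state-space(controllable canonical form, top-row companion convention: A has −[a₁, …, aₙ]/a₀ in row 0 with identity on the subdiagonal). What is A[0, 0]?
Reachable canonical form for den = s + 3: top row of A = -[a₁,a₂,...,aₙ]/a₀, ones on the subdiagonal, zeros elsewhere.
A = [[-3]].
A[0,0] = -3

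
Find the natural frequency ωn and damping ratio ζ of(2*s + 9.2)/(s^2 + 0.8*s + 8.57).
Underdamped: complex pole -0.4 + 2.9j. ωn = |pole| = 2.927, ζ = -Re(pole)/ωn = 0.1366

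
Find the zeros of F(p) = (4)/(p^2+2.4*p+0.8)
Numerator is a nonzero constant (4) → Zeros: none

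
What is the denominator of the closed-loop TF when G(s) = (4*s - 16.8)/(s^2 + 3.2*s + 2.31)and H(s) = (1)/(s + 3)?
Characteristic poly = G_den * H_den + G_num * H_num = (s^3 + 6.2*s^2 + 11.91*s + 6.93) + (4*s - 16.8) = s^3 + 6.2*s^2 + 15.91*s - 9.87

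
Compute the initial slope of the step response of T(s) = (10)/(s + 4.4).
IVT: y'(0⁺) = lim_{s→∞} s²·Y(s) = lim_{s→∞} s·T(s).
deg(num) = 0, deg(den) = 1, relative degree = 1, so s·T(s) → (leading num)/(leading den) = 10/1 = 10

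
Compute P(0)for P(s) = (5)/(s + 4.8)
DC gain = P(0) = num(0)/den(0) = 5/4.8 = 1.042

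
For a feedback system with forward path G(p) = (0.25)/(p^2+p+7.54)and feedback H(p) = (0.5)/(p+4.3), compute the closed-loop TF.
Closed-loop T = G/(1+GH).
Numerator: G_num * H_den = 0.25*p + 1.075.
Denominator: G_den * H_den + G_num * H_num = (p^3 + 5.3*p^2 + 11.84*p + 32.422) + (0.125) = p^3 + 5.3*p^2 + 11.84*p + 32.547.
T(p) = (0.25*p + 1.075)/(p^3 + 5.3*p^2 + 11.84*p + 32.547)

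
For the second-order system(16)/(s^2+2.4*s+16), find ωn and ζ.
Standard form: ωn²/(s²+2ζωn·s+ωn²).
const=16=ωn² → ωn=4, s coeff=2.4=2ζωn → ζ=0.3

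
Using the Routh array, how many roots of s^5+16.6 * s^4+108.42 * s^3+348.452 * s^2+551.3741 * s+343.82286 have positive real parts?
Routh array:
s^5: [1, 108.42, 551.3741]; s^4: [16.6, 348.452, 343.82286]; s^3: [87.4289, 530.662]; s^2: [247.696, 343.82286]; s^1: [409.303]; s^0: [343.82286]
First column: [1, 16.6, 87.4289, 247.696, 409.303, 343.82286]. Sign changes = RHP roots = 0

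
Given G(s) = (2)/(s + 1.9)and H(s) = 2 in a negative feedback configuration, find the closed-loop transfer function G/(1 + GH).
Closed-loop T = G/(1+GH).
Numerator: G_num * H_den = 2.
Denominator: G_den * H_den + G_num * H_num = (s + 1.9) + (4) = s + 5.9.
T(s) = (2)/(s + 5.9)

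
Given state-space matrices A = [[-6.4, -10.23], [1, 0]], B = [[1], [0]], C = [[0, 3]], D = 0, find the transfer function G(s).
G(s) = C(sI - A)⁻¹B + D.
Characteristic polynomial det(sI - A) = s^2 + 6.4*s + 10.23.
Numerator from C·adj(sI-A)·B + D·det(sI-A) = 3.
G(s) = (3)/(s^2 + 6.4*s + 10.23)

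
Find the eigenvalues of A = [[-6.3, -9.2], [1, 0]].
Eigenvalues solve det(λI - A) = 0.
Characteristic polynomial: λ^2 + 6.3*λ + 9.2 = 0.
Factor: (λ + 4)(λ + 2.3) = 0.
Roots: -2.3, -4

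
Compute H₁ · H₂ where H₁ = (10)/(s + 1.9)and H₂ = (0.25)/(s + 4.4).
Series: H = H₁ · H₂ = (n₁·n₂)/(d₁·d₂).
Num: n₁·n₂ = 2.5. Den: d₁·d₂ = s^2 + 6.3*s + 8.36.
H(s) = (2.5)/(s^2 + 6.3*s + 8.36)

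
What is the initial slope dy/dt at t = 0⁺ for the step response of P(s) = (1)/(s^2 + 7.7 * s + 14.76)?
IVT: y'(0⁺) = lim_{s→∞} s²·Y(s) = lim_{s→∞} s·P(s).
deg(num) = 0, deg(den) = 2, relative degree = 2 ≥ 2, so s·P(s) → 0. Initial slope = 0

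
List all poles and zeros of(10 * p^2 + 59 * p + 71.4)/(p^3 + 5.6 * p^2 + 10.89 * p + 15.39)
Set denominator = 0: p^3 + 5.6*p^2 + 10.89*p + 15.39 = (p + 3.8)(p^2 + 1.8*p + 4.05) = 0 → Poles: -0.9 + 1.8j, -0.9 - 1.8j, -3.8
Set numerator = 0: 10*p^2 + 59*p + 71.4 = 10*(p + 1.7)(p + 4.2) = 0 → Zeros: -1.7, -4.2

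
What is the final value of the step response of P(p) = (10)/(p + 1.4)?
FVT: lim_{t→∞} y(t) = lim_{p→0} p*Y(p) where Y(p) = P(p)/p.
= lim_{p→0} P(p) = P(0) = num(0)/den(0) = 10/1.4 = 7.143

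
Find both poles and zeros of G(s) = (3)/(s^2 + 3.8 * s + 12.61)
Set denominator = 0: s^2 + 3.8*s + 12.61 = 0 → Poles: -1.9 + 3j, -1.9 - 3j
Numerator is a nonzero constant (3) → Zeros: none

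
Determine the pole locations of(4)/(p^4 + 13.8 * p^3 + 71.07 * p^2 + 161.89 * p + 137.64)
Set denominator = 0: p^4 + 13.8*p^3 + 71.07*p^2 + 161.89*p + 137.64 = (p + 4)(p + 3.1)(p + 3.7)(p + 3) = 0 → Poles: -3, -3.1, -3.7, -4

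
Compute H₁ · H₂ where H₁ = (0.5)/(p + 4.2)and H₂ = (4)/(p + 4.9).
Series: H = H₁ · H₂ = (n₁·n₂)/(d₁·d₂).
Num: n₁·n₂ = 2. Den: d₁·d₂ = p^2 + 9.1*p + 20.58.
H(p) = (2)/(p^2 + 9.1*p + 20.58)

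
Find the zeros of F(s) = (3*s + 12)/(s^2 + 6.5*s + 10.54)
Set numerator = 0: 3*s + 12 = 0 → Zeros: -4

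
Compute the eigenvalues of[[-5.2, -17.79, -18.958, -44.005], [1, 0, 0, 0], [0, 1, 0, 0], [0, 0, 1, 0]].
Eigenvalues solve det(λI - A) = 0.
Characteristic polynomial: λ^4 + 5.2*λ^3 + 17.79*λ^2 + 18.958*λ + 44.005 = 0.
Factor: (λ^2 + 5*λ + 13.54)(λ^2 + 0.2*λ + 3.25) = 0.
Roots: -0.1 + 1.8j, -0.1 - 1.8j, -2.5 + 2.7j, -2.5 - 2.7j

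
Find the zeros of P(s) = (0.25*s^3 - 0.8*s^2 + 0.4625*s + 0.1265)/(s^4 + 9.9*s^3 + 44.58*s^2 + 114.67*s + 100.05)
Set numerator = 0: 0.25*s^3 - 0.8*s^2 + 0.4625*s + 0.1265 = 0.25*(s - 2.3)(s + 0.2)(s - 1.1) = 0 → Zeros: -0.2, 1.1, 2.3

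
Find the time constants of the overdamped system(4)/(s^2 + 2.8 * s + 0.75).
Overdamped: real poles at -0.3, -2.5. τ = -1/pole → τ₁ = 3.333, τ₂ = 0.4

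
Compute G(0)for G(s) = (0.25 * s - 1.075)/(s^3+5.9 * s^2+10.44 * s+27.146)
DC gain = G(0) = num(0)/den(0) = -1.075/27.146 = -0.0396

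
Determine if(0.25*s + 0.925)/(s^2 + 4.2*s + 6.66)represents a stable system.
Denominator: s^2 + 4.2*s + 6.66. Poles: -2.1 + 1.5j, -2.1 - 1.5j. All Re(p)<0: Yes (stable)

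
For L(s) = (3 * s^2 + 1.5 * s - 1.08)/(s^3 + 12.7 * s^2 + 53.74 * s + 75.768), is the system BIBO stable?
Denominator: s^3 + 12.7*s^2 + 53.74*s + 75.768 = (s + 4.1)(s + 4.2)(s + 4.4). Poles: -4.1, -4.2, -4.4. All Re(p)<0: Yes (stable)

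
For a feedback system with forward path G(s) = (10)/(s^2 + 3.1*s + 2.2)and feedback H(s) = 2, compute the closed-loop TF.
Closed-loop T = G/(1+GH).
Numerator: G_num * H_den = 10.
Denominator: G_den * H_den + G_num * H_num = (s^2 + 3.1*s + 2.2) + (20) = s^2 + 3.1*s + 22.2.
T(s) = (10)/(s^2 + 3.1*s + 22.2)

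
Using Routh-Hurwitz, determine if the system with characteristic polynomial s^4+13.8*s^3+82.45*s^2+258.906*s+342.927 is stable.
Routh array:
s^4: [1, 82.45, 342.927]; s^3: [13.8, 258.906]; s^2: [63.6887, 342.927]; s^1: [184.601]; s^0: [342.927]
First column: [1, 13.8, 63.6887, 184.601, 342.927]. Sign changes = 0.
Yes, stable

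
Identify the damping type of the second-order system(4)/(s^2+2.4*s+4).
Standard form: ωn²/(s²+2ζωn·s+ωn²) gives ωn=2, ζ=0.6.
Underdamped (ζ = 0.6 < 1)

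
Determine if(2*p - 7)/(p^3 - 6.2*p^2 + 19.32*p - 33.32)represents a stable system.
Denominator: p^3 - 6.2*p^2 + 19.32*p - 33.32 = (p - 3.4)(p^2 - 2.8*p + 9.8). Poles: 1.4 + 2.8j, 1.4 - 2.8j, 3.4. All Re(p)<0: No (unstable)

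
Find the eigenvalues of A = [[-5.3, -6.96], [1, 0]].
Eigenvalues solve det(λI - A) = 0.
Characteristic polynomial: λ^2 + 5.3*λ + 6.96 = 0.
Factor: (λ + 2.4)(λ + 2.9) = 0.
Roots: -2.4, -2.9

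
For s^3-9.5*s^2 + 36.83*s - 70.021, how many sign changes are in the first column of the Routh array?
Routh array:
s^3: [1, 36.83]; s^2: [-9.5, -70.021]; s^1: [29.4594]; s^0: [-70.021]
First column: [1, -9.5, 29.4594, -70.021]. Sign changes = 3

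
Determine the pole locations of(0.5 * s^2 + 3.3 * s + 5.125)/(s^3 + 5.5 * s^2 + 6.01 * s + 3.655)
Set denominator = 0: s^3 + 5.5*s^2 + 6.01*s + 3.655 = (s + 4.3)(s^2 + 1.2*s + 0.85) = 0 → Poles: -0.6 + 0.7j, -0.6 - 0.7j, -4.3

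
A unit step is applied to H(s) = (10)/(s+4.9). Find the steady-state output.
FVT: lim_{t→∞} y(t) = lim_{s→0} s*Y(s) where Y(s) = H(s)/s.
= lim_{s→0} H(s) = H(0) = num(0)/den(0) = 10/4.9 = 2.041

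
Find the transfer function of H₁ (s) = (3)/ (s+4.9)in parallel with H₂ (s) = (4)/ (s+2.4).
Parallel: H = H₁ + H₂ = (n₁·d₂ + n₂·d₁)/(d₁·d₂).
n₁·d₂ = 3*s + 7.2. n₂·d₁ = 4*s + 19.6. Sum = 7*s + 26.8. d₁·d₂ = s^2 + 7.3*s + 11.76.
H(s) = (7*s + 26.8)/(s^2 + 7.3*s + 11.76)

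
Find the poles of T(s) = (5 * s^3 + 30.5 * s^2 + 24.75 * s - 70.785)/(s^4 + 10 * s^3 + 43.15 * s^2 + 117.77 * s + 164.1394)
Set denominator = 0: s^4 + 10*s^3 + 43.15*s^2 + 117.77*s + 164.1394 = (s + 4.1)(s + 3.7)(s^2 + 2.2*s + 10.82) = 0 → Poles: -1.1 + 3.1j, -1.1 - 3.1j, -3.7, -4.1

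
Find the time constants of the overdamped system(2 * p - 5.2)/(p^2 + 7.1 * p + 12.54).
Overdamped: real poles at -3.3, -3.8. τ = -1/pole → τ₁ = 0.303, τ₂ = 0.2632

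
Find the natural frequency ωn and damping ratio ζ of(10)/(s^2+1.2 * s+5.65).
Underdamped: complex pole -0.6 + 2.3j. ωn = |pole| = 2.377, ζ = -Re(pole)/ωn = 0.2524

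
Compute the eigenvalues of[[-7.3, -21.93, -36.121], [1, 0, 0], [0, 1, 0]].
Eigenvalues solve det(λI - A) = 0.
Characteristic polynomial: λ^3 + 7.3*λ^2 + 21.93*λ + 36.121 = 0.
Factor: (λ + 4.1)(λ^2 + 3.2*λ + 8.81) = 0.
Roots: -1.6 + 2.5j, -1.6 - 2.5j, -4.1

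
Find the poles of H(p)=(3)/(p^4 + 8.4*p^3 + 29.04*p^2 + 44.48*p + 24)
Set denominator = 0: p^4 + 8.4*p^3 + 29.04*p^2 + 44.48*p + 24 = (p + 2)(p + 1.2)(p^2 + 5.2*p + 10) = 0 → Poles: -1.2, -2, -2.6 + 1.8j, -2.6 - 1.8j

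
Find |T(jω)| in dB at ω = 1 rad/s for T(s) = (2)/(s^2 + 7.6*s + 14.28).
Substitute s = j*1: T(j1) = 0.113447 - 0.0649244j.
|T(j1)| = sqrt(Re² + Im²) = 0.1307.
20*log₁₀(0.1307) = -17.67 dB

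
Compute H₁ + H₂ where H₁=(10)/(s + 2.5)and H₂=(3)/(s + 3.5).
Parallel: H = H₁ + H₂ = (n₁·d₂ + n₂·d₁)/(d₁·d₂).
n₁·d₂ = 10*s + 35. n₂·d₁ = 3*s + 7.5. Sum = 13*s + 42.5. d₁·d₂ = s^2 + 6*s + 8.75.
H(s) = (13*s + 42.5)/(s^2 + 6*s + 8.75)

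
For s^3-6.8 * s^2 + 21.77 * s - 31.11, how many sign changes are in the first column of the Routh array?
Routh array:
s^3: [1, 21.77]; s^2: [-6.8, -31.11]; s^1: [17.195]; s^0: [-31.11]
First column: [1, -6.8, 17.195, -31.11]. Sign changes = 3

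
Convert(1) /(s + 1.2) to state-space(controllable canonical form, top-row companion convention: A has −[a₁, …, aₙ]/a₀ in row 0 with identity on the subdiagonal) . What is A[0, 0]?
Reachable canonical form for den = s + 1.2: top row of A = -[a₁,a₂,...,aₙ]/a₀, ones on the subdiagonal, zeros elsewhere.
A = [[-1.2]].
A[0,0] = -1.2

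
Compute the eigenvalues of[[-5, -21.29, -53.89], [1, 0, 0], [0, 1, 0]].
Eigenvalues solve det(λI - A) = 0.
Characteristic polynomial: λ^3 + 5*λ^2 + 21.29*λ + 53.89 = 0.
Factor: (λ + 3.4)(λ^2 + 1.6*λ + 15.85) = 0.
Roots: -0.8 + 3.9j, -0.8 - 3.9j, -3.4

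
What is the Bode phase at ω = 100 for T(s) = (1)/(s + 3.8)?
Substitute s = j*100: T(j100) = 0.000379452 - 0.00998558j.
∠T(j100) = atan2(Im, Re) = atan2(-0.00998558, 0.000379452) = -87.82°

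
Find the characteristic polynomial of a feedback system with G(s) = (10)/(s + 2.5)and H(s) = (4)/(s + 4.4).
Characteristic poly = G_den * H_den + G_num * H_num = (s^2 + 6.9*s + 11) + (40) = s^2 + 6.9*s + 51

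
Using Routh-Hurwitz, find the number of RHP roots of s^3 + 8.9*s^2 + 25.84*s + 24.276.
Routh array:
s^3: [1, 25.84]; s^2: [8.9, 24.276]; s^1: [23.1124]; s^0: [24.276]
First column: [1, 8.9, 23.1124, 24.276]. Sign changes = RHP roots = 0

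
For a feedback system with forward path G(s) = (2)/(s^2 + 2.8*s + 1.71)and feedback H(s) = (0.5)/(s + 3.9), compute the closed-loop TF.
Closed-loop T = G/(1+GH).
Numerator: G_num * H_den = 2*s + 7.8.
Denominator: G_den * H_den + G_num * H_num = (s^3 + 6.7*s^2 + 12.63*s + 6.669) + (1) = s^3 + 6.7*s^2 + 12.63*s + 7.669.
T(s) = (2*s + 7.8)/(s^3 + 6.7*s^2 + 12.63*s + 7.669)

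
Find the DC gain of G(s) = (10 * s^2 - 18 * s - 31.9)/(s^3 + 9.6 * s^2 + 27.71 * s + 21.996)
DC gain = G(0) = num(0)/den(0) = -31.9/21.996 = -1.45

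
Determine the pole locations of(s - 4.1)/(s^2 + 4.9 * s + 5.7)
Set denominator = 0: s^2 + 4.9*s + 5.7 = (s + 1.9)(s + 3) = 0 → Poles: -1.9, -3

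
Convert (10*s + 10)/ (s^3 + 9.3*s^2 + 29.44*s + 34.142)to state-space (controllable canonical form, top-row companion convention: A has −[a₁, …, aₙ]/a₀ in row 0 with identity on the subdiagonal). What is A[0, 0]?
Reachable canonical form for den = s^3 + 9.3*s^2 + 29.44*s + 34.142: top row of A = -[a₁,a₂,...,aₙ]/a₀, ones on the subdiagonal, zeros elsewhere.
A = [[-9.3, -29.44, -34.142], [1, 0, 0], [0, 1, 0]].
A[0,0] = -9.3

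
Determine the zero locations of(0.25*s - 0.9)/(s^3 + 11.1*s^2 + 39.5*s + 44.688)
Set numerator = 0: 0.25*s - 0.9 = 0 → Zeros: 3.6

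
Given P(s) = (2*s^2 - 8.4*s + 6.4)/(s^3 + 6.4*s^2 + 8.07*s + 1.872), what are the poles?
Set denominator = 0: s^3 + 6.4*s^2 + 8.07*s + 1.872 = (s + 1.3)(s + 4.8)(s + 0.3) = 0 → Poles: -0.3, -1.3, -4.8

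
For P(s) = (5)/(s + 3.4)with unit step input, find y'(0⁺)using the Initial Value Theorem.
IVT: y'(0⁺) = lim_{s→∞} s²·Y(s) = lim_{s→∞} s·P(s).
deg(num) = 0, deg(den) = 1, relative degree = 1, so s·P(s) → (leading num)/(leading den) = 5/1 = 5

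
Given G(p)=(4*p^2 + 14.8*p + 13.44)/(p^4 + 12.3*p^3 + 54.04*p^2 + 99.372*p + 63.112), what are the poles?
Set denominator = 0: p^4 + 12.3*p^3 + 54.04*p^2 + 99.372*p + 63.112 = (p + 1.4)(p + 4.6)(p + 3.5)(p + 2.8) = 0 → Poles: -1.4, -2.8, -3.5, -4.6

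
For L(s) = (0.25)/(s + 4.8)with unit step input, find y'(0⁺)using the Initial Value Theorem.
IVT: y'(0⁺) = lim_{s→∞} s²·Y(s) = lim_{s→∞} s·L(s).
deg(num) = 0, deg(den) = 1, relative degree = 1, so s·L(s) → (leading num)/(leading den) = 0.25/1 = 0.25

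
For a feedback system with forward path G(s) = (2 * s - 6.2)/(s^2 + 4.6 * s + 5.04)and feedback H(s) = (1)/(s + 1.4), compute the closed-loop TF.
Closed-loop T = G/(1+GH).
Numerator: G_num * H_den = 2*s^2 - 3.4*s - 8.68.
Denominator: G_den * H_den + G_num * H_num = (s^3 + 6*s^2 + 11.48*s + 7.056) + (2*s - 6.2) = s^3 + 6*s^2 + 13.48*s + 0.856.
T(s) = (2*s^2 - 3.4*s - 8.68)/(s^3 + 6*s^2 + 13.48*s + 0.856)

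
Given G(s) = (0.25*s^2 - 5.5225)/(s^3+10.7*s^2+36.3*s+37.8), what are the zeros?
Set numerator = 0: 0.25*s^2 - 5.5225 = 0.25*(s + 4.7)(s - 4.7) = 0 → Zeros: -4.7, 4.7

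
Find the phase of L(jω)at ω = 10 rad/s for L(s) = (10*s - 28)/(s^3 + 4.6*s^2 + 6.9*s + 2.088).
Substitute s = j*10: L(j10) = -0.0745774 - 0.0667561j.
∠L(j10) = atan2(Im, Re) = atan2(-0.0667561, -0.0745774) = -138.17°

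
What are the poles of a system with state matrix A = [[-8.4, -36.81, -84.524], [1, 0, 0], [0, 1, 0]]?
Eigenvalues solve det(λI - A) = 0.
Characteristic polynomial: λ^3 + 8.4*λ^2 + 36.81*λ + 84.524 = 0.
Factor: (λ + 4.4)(λ^2 + 4*λ + 19.21) = 0.
Roots: -2 + 3.9j, -2 - 3.9j, -4.4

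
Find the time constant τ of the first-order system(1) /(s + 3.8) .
First-order system: τ = -1/pole. Pole = -3.8. τ = -1/(-3.8) = 0.2632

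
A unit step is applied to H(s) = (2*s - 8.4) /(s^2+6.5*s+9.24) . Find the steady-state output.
FVT: lim_{t→∞} y(t) = lim_{s→0} s*Y(s) where Y(s) = H(s)/s.
= lim_{s→0} H(s) = H(0) = num(0)/den(0) = -8.4/9.24 = -0.9091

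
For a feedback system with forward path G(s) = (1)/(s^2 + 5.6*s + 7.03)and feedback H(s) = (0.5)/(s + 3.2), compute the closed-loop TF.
Closed-loop T = G/(1+GH).
Numerator: G_num * H_den = s + 3.2.
Denominator: G_den * H_den + G_num * H_num = (s^3 + 8.8*s^2 + 24.95*s + 22.496) + (0.5) = s^3 + 8.8*s^2 + 24.95*s + 22.996.
T(s) = (s + 3.2)/(s^3 + 8.8*s^2 + 24.95*s + 22.996)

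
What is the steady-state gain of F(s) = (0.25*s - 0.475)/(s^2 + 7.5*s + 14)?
DC gain = F(0) = num(0)/den(0) = -0.475/14 = -0.03393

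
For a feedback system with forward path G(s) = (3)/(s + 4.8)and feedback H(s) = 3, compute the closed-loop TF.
Closed-loop T = G/(1+GH).
Numerator: G_num * H_den = 3.
Denominator: G_den * H_den + G_num * H_num = (s + 4.8) + (9) = s + 13.8.
T(s) = (3)/(s + 13.8)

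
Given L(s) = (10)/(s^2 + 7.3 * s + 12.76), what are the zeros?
Numerator is a nonzero constant (10) → Zeros: none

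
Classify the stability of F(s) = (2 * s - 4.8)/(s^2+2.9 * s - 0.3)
Denominator: s^2 + 2.9*s - 0.3 = (s - 0.1)(s + 3). Poles: -3, 0.1. Unstable (1 pole(s) in RHP)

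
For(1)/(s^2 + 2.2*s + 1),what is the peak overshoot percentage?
Standard form: ωn²/(s²+2ζωn·s+ωn²) → ωn = 1, ζ = 1.1.
ζ ≥ 1, so the response is non-oscillatory: peak overshoot = 0%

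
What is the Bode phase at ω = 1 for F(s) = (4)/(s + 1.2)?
Substitute s = j*1: F(j1) = 1.96721 - 1.63934j.
∠F(j1) = atan2(Im, Re) = atan2(-1.63934, 1.96721) = -39.81°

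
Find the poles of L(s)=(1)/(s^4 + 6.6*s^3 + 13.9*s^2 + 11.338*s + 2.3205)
Set denominator = 0: s^4 + 6.6*s^3 + 13.9*s^2 + 11.338*s + 2.3205 = (s + 0.3)(s + 3.5)(s^2 + 2.8*s + 2.21) = 0 → Poles: -0.3, -1.4 + 0.5j, -1.4 - 0.5j, -3.5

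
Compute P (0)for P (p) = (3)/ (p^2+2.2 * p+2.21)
DC gain = P(0) = num(0)/den(0) = 3/2.21 = 1.357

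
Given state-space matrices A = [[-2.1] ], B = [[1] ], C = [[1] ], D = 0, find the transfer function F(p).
F(p) = C(pI - A)⁻¹B + D.
Characteristic polynomial det(pI - A) = p + 2.1.
Numerator from C·adj(pI-A)·B + D·det(pI-A) = 1.
F(p) = (1)/(p + 2.1)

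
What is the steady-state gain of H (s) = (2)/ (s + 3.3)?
DC gain = H(0) = num(0)/den(0) = 2/3.3 = 0.6061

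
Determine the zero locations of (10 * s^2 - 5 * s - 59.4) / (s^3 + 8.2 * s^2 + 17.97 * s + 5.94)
Set numerator = 0: 10*s^2 - 5*s - 59.4 = 10*(s - 2.7)(s + 2.2) = 0 → Zeros: -2.2, 2.7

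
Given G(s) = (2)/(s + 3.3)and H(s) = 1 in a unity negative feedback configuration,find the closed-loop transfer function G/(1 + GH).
Closed-loop T = G/(1+GH).
Numerator: G_num * H_den = 2.
Denominator: G_den * H_den + G_num * H_num = (s + 3.3) + (2) = s + 5.3.
T(s) = (2)/(s + 5.3)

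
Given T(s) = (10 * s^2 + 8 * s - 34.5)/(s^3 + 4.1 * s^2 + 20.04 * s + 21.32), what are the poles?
Set denominator = 0: s^3 + 4.1*s^2 + 20.04*s + 21.32 = (s + 1.3)(s^2 + 2.8*s + 16.4) = 0 → Poles: -1.3, -1.4 + 3.8j, -1.4 - 3.8j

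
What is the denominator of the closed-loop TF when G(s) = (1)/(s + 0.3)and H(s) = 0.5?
Characteristic poly = G_den * H_den + G_num * H_num = (s + 0.3) + (0.5) = s + 0.8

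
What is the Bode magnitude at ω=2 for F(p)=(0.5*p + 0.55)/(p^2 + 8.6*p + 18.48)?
Substitute p = j*2: F(j2) = 0.0497794 + 0.00993056j.
|F(j2)| = sqrt(Re² + Im²) = 0.05076.
20*log₁₀(0.05076) = -25.89 dB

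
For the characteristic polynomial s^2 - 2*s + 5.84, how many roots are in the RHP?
Poles: 1 + 2.2j, 1 - 2.2j. RHP poles (Re>0): 2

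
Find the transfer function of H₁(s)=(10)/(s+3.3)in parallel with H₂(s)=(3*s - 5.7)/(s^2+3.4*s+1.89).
Parallel: H = H₁ + H₂ = (n₁·d₂ + n₂·d₁)/(d₁·d₂).
n₁·d₂ = 10*s^2 + 34*s + 18.9. n₂·d₁ = 3*s^2 + 4.2*s - 18.81. Sum = 13*s^2 + 38.2*s + 0.09. d₁·d₂ = s^3 + 6.7*s^2 + 13.11*s + 6.237.
H(s) = (13*s^2 + 38.2*s + 0.09)/(s^3 + 6.7*s^2 + 13.11*s + 6.237)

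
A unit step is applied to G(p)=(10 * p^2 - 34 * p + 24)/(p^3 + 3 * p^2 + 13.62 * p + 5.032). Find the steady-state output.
FVT: lim_{t→∞} y(t) = lim_{p→0} p*Y(p) where Y(p) = G(p)/p.
= lim_{p→0} G(p) = G(0) = num(0)/den(0) = 24/5.032 = 4.769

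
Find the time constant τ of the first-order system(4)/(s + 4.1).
First-order system: τ = -1/pole. Pole = -4.1. τ = -1/(-4.1) = 0.2439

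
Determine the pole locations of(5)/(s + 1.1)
Set denominator = 0: s + 1.1 = 0 → Poles: -1.1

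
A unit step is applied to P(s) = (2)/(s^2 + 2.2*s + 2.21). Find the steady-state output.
FVT: lim_{t→∞} y(t) = lim_{s→0} s*Y(s) where Y(s) = P(s)/s.
= lim_{s→0} P(s) = P(0) = num(0)/den(0) = 2/2.21 = 0.905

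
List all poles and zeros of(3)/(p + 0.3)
Set denominator = 0: p + 0.3 = 0 → Poles: -0.3
Numerator is a nonzero constant (3) → Zeros: none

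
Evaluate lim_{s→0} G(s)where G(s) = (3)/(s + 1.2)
DC gain = G(0) = num(0)/den(0) = 3/1.2 = 2.5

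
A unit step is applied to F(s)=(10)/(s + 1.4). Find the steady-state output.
FVT: lim_{t→∞} y(t) = lim_{s→0} s*Y(s) where Y(s) = F(s)/s.
= lim_{s→0} F(s) = F(0) = num(0)/den(0) = 10/1.4 = 7.143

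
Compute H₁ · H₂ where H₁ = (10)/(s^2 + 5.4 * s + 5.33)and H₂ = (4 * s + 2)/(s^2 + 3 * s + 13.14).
Series: H = H₁ · H₂ = (n₁·n₂)/(d₁·d₂).
Num: n₁·n₂ = 40*s + 20. Den: d₁·d₂ = s^4 + 8.4*s^3 + 34.67*s^2 + 86.946*s + 70.0362.
H(s) = (40*s + 20)/(s^4 + 8.4*s^3 + 34.67*s^2 + 86.946*s + 70.0362)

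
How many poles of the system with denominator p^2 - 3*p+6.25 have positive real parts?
Poles: 1.5 + 2j, 1.5 - 2j. RHP poles (Re>0): 2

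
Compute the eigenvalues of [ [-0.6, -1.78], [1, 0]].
Eigenvalues solve det(λI - A) = 0.
Characteristic polynomial: λ^2 + 0.6*λ + 1.78 = 0.
Roots: -0.3 + 1.3j, -0.3 - 1.3j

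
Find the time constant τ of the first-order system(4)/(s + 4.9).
First-order system: τ = -1/pole. Pole = -4.9. τ = -1/(-4.9) = 0.2041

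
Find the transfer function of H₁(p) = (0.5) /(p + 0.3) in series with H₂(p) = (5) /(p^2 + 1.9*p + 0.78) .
Series: H = H₁ · H₂ = (n₁·n₂)/(d₁·d₂).
Num: n₁·n₂ = 2.5. Den: d₁·d₂ = p^3 + 2.2*p^2 + 1.35*p + 0.234.
H(p) = (2.5)/(p^3 + 2.2*p^2 + 1.35*p + 0.234)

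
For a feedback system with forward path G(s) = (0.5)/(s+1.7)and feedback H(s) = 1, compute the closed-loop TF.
Closed-loop T = G/(1+GH).
Numerator: G_num * H_den = 0.5.
Denominator: G_den * H_den + G_num * H_num = (s + 1.7) + (0.5) = s + 2.2.
T(s) = (0.5)/(s + 2.2)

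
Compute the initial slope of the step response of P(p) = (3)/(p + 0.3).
IVT: y'(0⁺) = lim_{p→∞} p²·Y(p) = lim_{p→∞} p·P(p).
deg(num) = 0, deg(den) = 1, relative degree = 1, so p·P(p) → (leading num)/(leading den) = 3/1 = 3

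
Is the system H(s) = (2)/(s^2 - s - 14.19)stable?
Denominator: s^2 - s - 14.19 = (s - 4.3)(s + 3.3). Poles: -3.3, 4.3. All Re(p)<0: No (unstable)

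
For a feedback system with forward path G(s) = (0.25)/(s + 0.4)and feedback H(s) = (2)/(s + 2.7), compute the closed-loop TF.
Closed-loop T = G/(1+GH).
Numerator: G_num * H_den = 0.25*s + 0.675.
Denominator: G_den * H_den + G_num * H_num = (s^2 + 3.1*s + 1.08) + (0.5) = s^2 + 3.1*s + 1.58.
T(s) = (0.25*s + 0.675)/(s^2 + 3.1*s + 1.58)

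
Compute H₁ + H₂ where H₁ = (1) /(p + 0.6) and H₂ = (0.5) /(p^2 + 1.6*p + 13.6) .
Parallel: H = H₁ + H₂ = (n₁·d₂ + n₂·d₁)/(d₁·d₂).
n₁·d₂ = p^2 + 1.6*p + 13.6. n₂·d₁ = 0.5*p + 0.3. Sum = p^2 + 2.1*p + 13.9. d₁·d₂ = p^3 + 2.2*p^2 + 14.56*p + 8.16.
H(p) = (p^2 + 2.1*p + 13.9)/(p^3 + 2.2*p^2 + 14.56*p + 8.16)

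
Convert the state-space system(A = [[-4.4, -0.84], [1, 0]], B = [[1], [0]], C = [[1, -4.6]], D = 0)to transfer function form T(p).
T(p) = C(pI - A)⁻¹B + D.
Characteristic polynomial det(pI - A) = p^2 + 4.4*p + 0.84.
Numerator from C·adj(pI-A)·B + D·det(pI-A) = p - 4.6.
T(p) = (p - 4.6)/(p^2 + 4.4*p + 0.84)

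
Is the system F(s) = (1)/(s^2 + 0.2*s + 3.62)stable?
Denominator: s^2 + 0.2*s + 3.62. Poles: -0.1 + 1.9j, -0.1 - 1.9j. All Re(p)<0: Yes (stable)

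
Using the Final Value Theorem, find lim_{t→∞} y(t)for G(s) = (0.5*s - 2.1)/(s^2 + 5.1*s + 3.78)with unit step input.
FVT: lim_{t→∞} y(t) = lim_{s→0} s*Y(s) where Y(s) = G(s)/s.
= lim_{s→0} G(s) = G(0) = num(0)/den(0) = -2.1/3.78 = -0.5556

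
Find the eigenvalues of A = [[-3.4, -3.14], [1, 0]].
Eigenvalues solve det(λI - A) = 0.
Characteristic polynomial: λ^2 + 3.4*λ + 3.14 = 0.
Roots: -1.7 + 0.5j, -1.7 - 0.5j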